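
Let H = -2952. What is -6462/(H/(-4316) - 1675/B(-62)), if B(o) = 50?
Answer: 13944996/70817 ≈ 196.92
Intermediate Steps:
-6462/(H/(-4316) - 1675/B(-62)) = -6462/(-2952/(-4316) - 1675/50) = -6462/(-2952*(-1/4316) - 1675*1/50) = -6462/(738/1079 - 67/2) = -6462/(-70817/2158) = -6462*(-2158/70817) = 13944996/70817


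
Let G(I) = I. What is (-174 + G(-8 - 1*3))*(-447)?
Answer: 82695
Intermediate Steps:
(-174 + G(-8 - 1*3))*(-447) = (-174 + (-8 - 1*3))*(-447) = (-174 + (-8 - 3))*(-447) = (-174 - 11)*(-447) = -185*(-447) = 82695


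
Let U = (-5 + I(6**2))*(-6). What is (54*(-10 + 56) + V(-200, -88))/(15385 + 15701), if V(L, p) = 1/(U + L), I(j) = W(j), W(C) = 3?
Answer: 466991/5844168 ≈ 0.079907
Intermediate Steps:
I(j) = 3
U = 12 (U = (-5 + 3)*(-6) = -2*(-6) = 12)
V(L, p) = 1/(12 + L)
(54*(-10 + 56) + V(-200, -88))/(15385 + 15701) = (54*(-10 + 56) + 1/(12 - 200))/(15385 + 15701) = (54*46 + 1/(-188))/31086 = (2484 - 1/188)*(1/31086) = (466991/188)*(1/31086) = 466991/5844168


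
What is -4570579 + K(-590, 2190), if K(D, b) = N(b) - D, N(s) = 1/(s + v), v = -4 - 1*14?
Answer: -9926016107/2172 ≈ -4.5700e+6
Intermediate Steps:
v = -18 (v = -4 - 14 = -18)
N(s) = 1/(-18 + s) (N(s) = 1/(s - 18) = 1/(-18 + s))
K(D, b) = 1/(-18 + b) - D
-4570579 + K(-590, 2190) = -4570579 + (1 - 1*(-590)*(-18 + 2190))/(-18 + 2190) = -4570579 + (1 - 1*(-590)*2172)/2172 = -4570579 + (1 + 1281480)/2172 = -4570579 + (1/2172)*1281481 = -4570579 + 1281481/2172 = -9926016107/2172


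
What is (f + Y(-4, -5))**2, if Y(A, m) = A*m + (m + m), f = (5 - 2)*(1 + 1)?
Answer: 256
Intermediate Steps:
f = 6 (f = 3*2 = 6)
Y(A, m) = 2*m + A*m (Y(A, m) = A*m + 2*m = 2*m + A*m)
(f + Y(-4, -5))**2 = (6 - 5*(2 - 4))**2 = (6 - 5*(-2))**2 = (6 + 10)**2 = 16**2 = 256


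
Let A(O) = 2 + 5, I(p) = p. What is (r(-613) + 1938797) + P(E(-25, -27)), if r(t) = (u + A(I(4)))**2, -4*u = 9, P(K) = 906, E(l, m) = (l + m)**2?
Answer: 31035609/16 ≈ 1.9397e+6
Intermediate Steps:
A(O) = 7
u = -9/4 (u = -1/4*9 = -9/4 ≈ -2.2500)
r(t) = 361/16 (r(t) = (-9/4 + 7)**2 = (19/4)**2 = 361/16)
(r(-613) + 1938797) + P(E(-25, -27)) = (361/16 + 1938797) + 906 = 31021113/16 + 906 = 31035609/16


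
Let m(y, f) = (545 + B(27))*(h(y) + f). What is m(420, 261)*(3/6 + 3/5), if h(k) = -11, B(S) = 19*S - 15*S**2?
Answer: -2716175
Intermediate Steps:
B(S) = -15*S**2 + 19*S
m(y, f) = 108647 - 9877*f (m(y, f) = (545 + 27*(19 - 15*27))*(-11 + f) = (545 + 27*(19 - 405))*(-11 + f) = (545 + 27*(-386))*(-11 + f) = (545 - 10422)*(-11 + f) = -9877*(-11 + f) = 108647 - 9877*f)
m(420, 261)*(3/6 + 3/5) = (108647 - 9877*261)*(3/6 + 3/5) = (108647 - 2577897)*(3*(1/6) + 3*(1/5)) = -2469250*(1/2 + 3/5) = -2469250*11/10 = -2716175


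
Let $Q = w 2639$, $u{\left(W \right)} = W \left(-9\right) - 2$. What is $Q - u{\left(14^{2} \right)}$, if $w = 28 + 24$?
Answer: $138994$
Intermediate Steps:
$w = 52$
$u{\left(W \right)} = -2 - 9 W$ ($u{\left(W \right)} = - 9 W - 2 = -2 - 9 W$)
$Q = 137228$ ($Q = 52 \cdot 2639 = 137228$)
$Q - u{\left(14^{2} \right)} = 137228 - \left(-2 - 9 \cdot 14^{2}\right) = 137228 - \left(-2 - 1764\right) = 137228 - -1766 = 137228 + 1766 = 138994$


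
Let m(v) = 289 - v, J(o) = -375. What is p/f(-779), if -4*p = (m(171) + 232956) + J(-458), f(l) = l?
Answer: 232699/3116 ≈ 74.679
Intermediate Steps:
p = -232699/4 (p = -(((289 - 1*171) + 232956) - 375)/4 = -(((289 - 171) + 232956) - 375)/4 = -((118 + 232956) - 375)/4 = -(233074 - 375)/4 = -¼*232699 = -232699/4 ≈ -58175.)
p/f(-779) = -232699/4/(-779) = -232699/4*(-1/779) = 232699/3116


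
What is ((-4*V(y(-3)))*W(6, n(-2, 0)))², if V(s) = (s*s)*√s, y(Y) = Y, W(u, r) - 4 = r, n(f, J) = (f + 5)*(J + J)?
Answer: -62208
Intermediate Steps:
n(f, J) = 2*J*(5 + f) (n(f, J) = (5 + f)*(2*J) = 2*J*(5 + f))
W(u, r) = 4 + r
V(s) = s^(5/2) (V(s) = s²*√s = s^(5/2))
((-4*V(y(-3)))*W(6, n(-2, 0)))² = ((-36*I*√3)*(4 + 2*0*(5 - 2)))² = ((-36*I*√3)*(4 + 2*0*3))² = ((-36*I*√3)*(4 + 0))² = (-36*I*√3*4)² = (-144*I*√3)² = -62208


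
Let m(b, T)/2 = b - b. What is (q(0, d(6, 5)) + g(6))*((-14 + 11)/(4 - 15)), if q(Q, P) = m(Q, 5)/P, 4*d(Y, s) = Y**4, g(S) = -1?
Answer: -3/11 ≈ -0.27273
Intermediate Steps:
d(Y, s) = Y**4/4
m(b, T) = 0 (m(b, T) = 2*(b - b) = 2*0 = 0)
q(Q, P) = 0 (q(Q, P) = 0/P = 0)
(q(0, d(6, 5)) + g(6))*((-14 + 11)/(4 - 15)) = (0 - 1)*((-14 + 11)/(4 - 15)) = -(-3)/(-11) = -(-3)*(-1)/11 = -1*3/11 = -3/11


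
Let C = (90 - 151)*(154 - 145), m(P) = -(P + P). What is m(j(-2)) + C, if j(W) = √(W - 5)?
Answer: -549 - 2*I*√7 ≈ -549.0 - 5.2915*I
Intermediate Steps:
j(W) = √(-5 + W)
m(P) = -2*P
C = -549 (C = -61*9 = -549)
m(j(-2)) + C = -2*√(-5 - 2) - 549 = -2*I*√7 - 549 = -549 - 2*I*√7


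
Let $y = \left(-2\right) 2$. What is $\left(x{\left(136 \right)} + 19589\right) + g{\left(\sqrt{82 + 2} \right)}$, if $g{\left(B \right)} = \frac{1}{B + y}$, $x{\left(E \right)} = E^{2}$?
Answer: $\frac{647446}{17} + \frac{\sqrt{21}}{34} \approx 38085.0$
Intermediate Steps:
$y = -4$
$g{\left(B \right)} = \frac{1}{-4 + B}$ ($g{\left(B \right)} = \frac{1}{B - 4} = \frac{1}{-4 + B}$)
$\left(x{\left(136 \right)} + 19589\right) + g{\left(\sqrt{82 + 2} \right)} = \left(136^{2} + 19589\right) + \frac{1}{-4 + \sqrt{82 + 2}} = \left(18496 + 19589\right) + \frac{1}{-4 + \sqrt{84}} = 38085 + \frac{1}{-4 + 2 \sqrt{21}}$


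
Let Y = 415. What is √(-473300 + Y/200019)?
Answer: I*√18935597167853415/200019 ≈ 687.97*I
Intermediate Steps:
√(-473300 + Y/200019) = √(-473300 + 415/200019) = √(-94668992285/200019) = I*√18935597167853415/200019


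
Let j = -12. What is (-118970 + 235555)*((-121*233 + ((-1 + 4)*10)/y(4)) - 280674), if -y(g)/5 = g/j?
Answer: -36007160665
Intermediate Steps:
y(g) = 5*g/12 (y(g) = -5*g/(-12) = -5*g*(-1)/12 = -(-5)*g/12 = 5*g/12)
(-118970 + 235555)*((-121*233 + ((-1 + 4)*10)/y(4)) - 280674) = (-118970 + 235555)*((-121*233 + ((-1 + 4)*10)/(((5/12)*4))) - 280674) = 116585*((-28193 + (3*10)/(5/3)) - 280674) = 116585*((-28193 + 30*(⅗)) - 280674) = 116585*((-28193 + 18) - 280674) = 116585*(-28175 - 280674) = 116585*(-308849) = -36007160665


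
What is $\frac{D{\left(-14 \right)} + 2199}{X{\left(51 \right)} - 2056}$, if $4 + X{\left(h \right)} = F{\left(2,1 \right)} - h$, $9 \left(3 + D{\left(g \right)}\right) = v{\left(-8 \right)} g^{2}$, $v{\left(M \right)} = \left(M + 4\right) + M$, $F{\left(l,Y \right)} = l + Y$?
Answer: $- \frac{1451}{1581} \approx -0.91777$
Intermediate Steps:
$F{\left(l,Y \right)} = Y + l$
$v{\left(M \right)} = 4 + 2 M$ ($v{\left(M \right)} = \left(4 + M\right) + M = 4 + 2 M$)
$D{\left(g \right)} = -3 - \frac{4 g^{2}}{3}$ ($D{\left(g \right)} = -3 + \frac{\left(4 + 2 \left(-8\right)\right) g^{2}}{9} = -3 + \frac{\left(4 - 16\right) g^{2}}{9} = -3 + \frac{\left(-12\right) g^{2}}{9} = -3 - \frac{4 g^{2}}{3}$)
$X{\left(h \right)} = -1 - h$ ($X{\left(h \right)} = -4 - \left(-3 + h\right) = -1 - h$)
$\frac{D{\left(-14 \right)} + 2199}{X{\left(51 \right)} - 2056} = \frac{\left(-3 - \frac{4 \left(-14\right)^{2}}{3}\right) + 2199}{\left(-1 - 51\right) - 2056} = \frac{\left(-3 - \frac{784}{3}\right) + 2199}{\left(-1 - 51\right) - 2056} = \frac{\left(-3 - \frac{784}{3}\right) + 2199}{-52 - 2056} = \frac{- \frac{793}{3} + 2199}{-2108} = \frac{5804}{3} \left(- \frac{1}{2108}\right) = - \frac{1451}{1581}$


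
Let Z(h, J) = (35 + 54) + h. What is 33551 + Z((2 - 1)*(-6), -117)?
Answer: 33634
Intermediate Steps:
Z(h, J) = 89 + h
33551 + Z((2 - 1)*(-6), -117) = 33551 + (89 + (2 - 1)*(-6)) = 33551 + (89 + 1*(-6)) = 33551 + (89 - 6) = 33551 + 83 = 33634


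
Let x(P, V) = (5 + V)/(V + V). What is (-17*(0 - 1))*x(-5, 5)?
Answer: 17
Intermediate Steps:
x(P, V) = (5 + V)/(2*V) (x(P, V) = (5 + V)/((2*V)) = (5 + V)*(1/(2*V)) = (5 + V)/(2*V))
(-17*(0 - 1))*x(-5, 5) = (-17*(0 - 1))*((1/2)*(5 + 5)/5) = (-17*(-1))*((1/2)*(1/5)*10) = 17*1 = 17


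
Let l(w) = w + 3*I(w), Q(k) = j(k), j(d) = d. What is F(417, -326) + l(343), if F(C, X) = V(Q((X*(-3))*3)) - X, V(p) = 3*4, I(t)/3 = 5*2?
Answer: 771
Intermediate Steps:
I(t) = 30 (I(t) = 3*(5*2) = 3*10 = 30)
Q(k) = k
V(p) = 12
l(w) = 90 + w (l(w) = w + 3*30 = w + 90 = 90 + w)
F(C, X) = 12 - X
F(417, -326) + l(343) = (12 - 1*(-326)) + (90 + 343) = (12 + 326) + 433 = 338 + 433 = 771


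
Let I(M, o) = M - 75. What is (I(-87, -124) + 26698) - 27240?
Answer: -704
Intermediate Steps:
I(M, o) = -75 + M
(I(-87, -124) + 26698) - 27240 = ((-75 - 87) + 26698) - 27240 = (-162 + 26698) - 27240 = 26536 - 27240 = -704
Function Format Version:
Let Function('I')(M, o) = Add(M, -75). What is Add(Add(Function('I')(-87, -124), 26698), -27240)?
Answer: -704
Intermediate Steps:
Function('I')(M, o) = Add(-75, M)
Add(Add(Function('I')(-87, -124), 26698), -27240) = Add(Add(Add(-75, -87), 26698), -27240) = Add(Add(-162, 26698), -27240) = Add(26536, -27240) = -704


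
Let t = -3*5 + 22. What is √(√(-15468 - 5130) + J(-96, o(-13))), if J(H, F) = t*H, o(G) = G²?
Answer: √(-672 + I*√20598) ≈ 2.7527 + 26.069*I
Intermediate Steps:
t = 7 (t = -15 + 22 = 7)
J(H, F) = 7*H
√(√(-15468 - 5130) + J(-96, o(-13))) = √(√(-15468 - 5130) + 7*(-96)) = √(√(-20598) - 672) = √(I*√20598 - 672) = √(-672 + I*√20598)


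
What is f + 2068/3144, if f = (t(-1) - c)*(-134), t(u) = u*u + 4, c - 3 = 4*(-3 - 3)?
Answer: -2737907/786 ≈ -3483.3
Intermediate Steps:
c = -21 (c = 3 + 4*(-3 - 3) = 3 + 4*(-6) = 3 - 24 = -21)
t(u) = 4 + u² (t(u) = u² + 4 = 4 + u²)
f = -3484 (f = ((4 + (-1)²) - 1*(-21))*(-134) = ((4 + 1) + 21)*(-134) = (5 + 21)*(-134) = 26*(-134) = -3484)
f + 2068/3144 = -3484 + 2068/3144 = -3484 + 2068*(1/3144) = -3484 + 517/786 = -2737907/786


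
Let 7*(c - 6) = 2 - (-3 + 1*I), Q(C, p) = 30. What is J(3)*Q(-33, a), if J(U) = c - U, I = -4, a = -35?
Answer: 900/7 ≈ 128.57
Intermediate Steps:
c = 51/7 (c = 6 + (2 - (-3 + 1*(-4)))/7 = 6 + (2 - (-3 - 4))/7 = 6 + (2 - 1*(-7))/7 = 6 + (2 + 7)/7 = 6 + (⅐)*9 = 6 + 9/7 = 51/7 ≈ 7.2857)
J(U) = 51/7 - U
J(3)*Q(-33, a) = (51/7 - 1*3)*30 = (51/7 - 3)*30 = (30/7)*30 = 900/7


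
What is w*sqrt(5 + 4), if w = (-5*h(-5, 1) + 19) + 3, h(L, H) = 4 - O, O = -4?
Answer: -54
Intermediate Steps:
h(L, H) = 8 (h(L, H) = 4 - 1*(-4) = 4 + 4 = 8)
w = -18 (w = (-5*8 + 19) + 3 = (-40 + 19) + 3 = -21 + 3 = -18)
w*sqrt(5 + 4) = -18*sqrt(5 + 4) = -18*sqrt(9) = -18*3 = -54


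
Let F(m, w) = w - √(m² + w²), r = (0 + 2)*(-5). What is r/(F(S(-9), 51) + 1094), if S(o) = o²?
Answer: -11450/1301863 - 30*√1018/1301863 ≈ -0.0095303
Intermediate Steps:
r = -10 (r = 2*(-5) = -10)
r/(F(S(-9), 51) + 1094) = -10/((51 - √(((-9)²)² + 51²)) + 1094) = -10/((51 - √(81² + 2601)) + 1094) = -10/((51 - √(6561 + 2601)) + 1094) = -10/((51 - √9162) + 1094) = -10/((51 - 3*√1018) + 1094) = -10/(1145 - 3*√1018)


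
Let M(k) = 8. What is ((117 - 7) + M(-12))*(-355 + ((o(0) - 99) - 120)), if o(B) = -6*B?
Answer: -67732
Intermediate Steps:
((117 - 7) + M(-12))*(-355 + ((o(0) - 99) - 120)) = ((117 - 7) + 8)*(-355 + ((-6*0 - 99) - 120)) = (110 + 8)*(-355 + ((0 - 99) - 120)) = 118*(-355 + (-99 - 120)) = 118*(-355 - 219) = 118*(-574) = -67732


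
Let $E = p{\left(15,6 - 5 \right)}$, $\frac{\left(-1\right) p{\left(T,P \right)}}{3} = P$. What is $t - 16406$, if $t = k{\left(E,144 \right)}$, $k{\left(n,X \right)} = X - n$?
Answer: $-16259$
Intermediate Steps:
$p{\left(T,P \right)} = - 3 P$
$E = -3$ ($E = - 3 \left(6 - 5\right) = \left(-3\right) 1 = -3$)
$t = 147$ ($t = 144 - -3 = 144 + 3 = 147$)
$t - 16406 = 147 - 16406 = -16259$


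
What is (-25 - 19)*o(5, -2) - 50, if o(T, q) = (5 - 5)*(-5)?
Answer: -50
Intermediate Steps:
o(T, q) = 0 (o(T, q) = 0*(-5) = 0)
(-25 - 19)*o(5, -2) - 50 = (-25 - 19)*0 - 50 = -44*0 - 50 = 0 - 50 = -50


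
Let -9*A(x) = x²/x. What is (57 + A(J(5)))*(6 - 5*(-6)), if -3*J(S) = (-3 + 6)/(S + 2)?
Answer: 14368/7 ≈ 2052.6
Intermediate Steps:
J(S) = -1/(2 + S) (J(S) = -(-3 + 6)/(3*(S + 2)) = -1/(2 + S))
A(x) = -x/9 (A(x) = -x²/(9*x) = -x/9)
(57 + A(J(5)))*(6 - 5*(-6)) = (57 - (-1)/(9*(2 + 5)))*(6 - 5*(-6)) = (57 - (-1)/(9*7))*(6 + 30) = (57 - (-1)/(9*7))*36 = (57 - ⅑*(-⅐))*36 = (57 + 1/63)*36 = (3592/63)*36 = 14368/7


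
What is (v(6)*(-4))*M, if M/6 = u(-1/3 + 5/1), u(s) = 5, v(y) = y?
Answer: -720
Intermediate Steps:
M = 30 (M = 6*5 = 30)
(v(6)*(-4))*M = (6*(-4))*30 = -24*30 = -720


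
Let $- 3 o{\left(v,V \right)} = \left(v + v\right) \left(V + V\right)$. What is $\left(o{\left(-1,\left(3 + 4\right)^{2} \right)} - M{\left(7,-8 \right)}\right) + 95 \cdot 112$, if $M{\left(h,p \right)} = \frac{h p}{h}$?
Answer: $\frac{32140}{3} \approx 10713.0$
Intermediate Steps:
$M{\left(h,p \right)} = p$
$o{\left(v,V \right)} = - \frac{4 V v}{3}$ ($o{\left(v,V \right)} = - \frac{\left(v + v\right) \left(V + V\right)}{3} = - \frac{2 v 2 V}{3} = - \frac{4 V v}{3}$)
$\left(o{\left(-1,\left(3 + 4\right)^{2} \right)} - M{\left(7,-8 \right)}\right) + 95 \cdot 112 = \left(\left(- \frac{4}{3}\right) \left(3 + 4\right)^{2} \left(-1\right) - -8\right) + 95 \cdot 112 = \left(\left(- \frac{4}{3}\right) 7^{2} \left(-1\right) + 8\right) + 10640 = \left(\left(- \frac{4}{3}\right) 49 \left(-1\right) + 8\right) + 10640 = \left(\frac{196}{3} + 8\right) + 10640 = \frac{220}{3} + 10640 = \frac{32140}{3}$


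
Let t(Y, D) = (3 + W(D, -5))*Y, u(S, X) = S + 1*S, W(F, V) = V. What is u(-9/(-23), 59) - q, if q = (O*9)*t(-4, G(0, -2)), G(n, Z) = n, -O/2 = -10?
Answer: -33102/23 ≈ -1439.2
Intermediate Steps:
O = 20 (O = -2*(-10) = 20)
u(S, X) = 2*S (u(S, X) = S + S = 2*S)
t(Y, D) = -2*Y (t(Y, D) = (3 - 5)*Y = -2*Y)
q = 1440 (q = (20*9)*(-2*(-4)) = 180*8 = 1440)
u(-9/(-23), 59) - q = 2*(-9/(-23)) - 1*1440 = 2*(-9*(-1/23)) - 1440 = 2*(9/23) - 1440 = 18/23 - 1440 = -33102/23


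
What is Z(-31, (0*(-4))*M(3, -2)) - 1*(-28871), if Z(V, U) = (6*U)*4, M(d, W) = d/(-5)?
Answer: 28871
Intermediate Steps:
M(d, W) = -d/5 (M(d, W) = d*(-1/5) = -d/5)
Z(V, U) = 24*U
Z(-31, (0*(-4))*M(3, -2)) - 1*(-28871) = 24*((0*(-4))*(-1/5*3)) - 1*(-28871) = 24*(0*(-3/5)) + 28871 = 24*0 + 28871 = 0 + 28871 = 28871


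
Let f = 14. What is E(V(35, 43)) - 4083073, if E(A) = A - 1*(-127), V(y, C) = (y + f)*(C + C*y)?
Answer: -4007094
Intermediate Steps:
V(y, C) = (14 + y)*(C + C*y) (V(y, C) = (y + 14)*(C + C*y) = (14 + y)*(C + C*y))
E(A) = 127 + A (E(A) = A + 127 = 127 + A)
E(V(35, 43)) - 4083073 = (127 + 43*(14 + 35**2 + 15*35)) - 4083073 = (127 + 43*(14 + 1225 + 525)) - 4083073 = (127 + 43*1764) - 4083073 = (127 + 75852) - 4083073 = 75979 - 4083073 = -4007094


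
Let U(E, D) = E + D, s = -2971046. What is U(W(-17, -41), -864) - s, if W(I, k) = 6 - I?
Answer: 2970205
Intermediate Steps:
U(E, D) = D + E
U(W(-17, -41), -864) - s = (-864 + (6 - 1*(-17))) - 1*(-2971046) = (-864 + (6 + 17)) + 2971046 = (-864 + 23) + 2971046 = -841 + 2971046 = 2970205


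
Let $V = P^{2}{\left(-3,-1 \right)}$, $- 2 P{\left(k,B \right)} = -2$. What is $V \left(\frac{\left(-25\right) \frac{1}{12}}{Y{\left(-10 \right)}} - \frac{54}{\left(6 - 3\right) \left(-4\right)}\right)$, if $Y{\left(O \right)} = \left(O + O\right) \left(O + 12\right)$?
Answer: $\frac{437}{96} \approx 4.5521$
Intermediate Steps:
$P{\left(k,B \right)} = 1$ ($P{\left(k,B \right)} = \left(- \frac{1}{2}\right) \left(-2\right) = 1$)
$V = 1$ ($V = 1^{2} = 1$)
$Y{\left(O \right)} = 2 O \left(12 + O\right)$
$V \left(\frac{\left(-25\right) \frac{1}{12}}{Y{\left(-10 \right)}} - \frac{54}{\left(6 - 3\right) \left(-4\right)}\right) = 1 \left(\frac{\left(-25\right) \frac{1}{12}}{2 \left(-10\right) \left(12 - 10\right)} - \frac{54}{\left(6 - 3\right) \left(-4\right)}\right) = 1 \left(\frac{\left(-25\right) \frac{1}{12}}{2 \left(-10\right) 2} - \frac{54}{3 \left(-4\right)}\right) = 1 \left(- \frac{25}{12 \left(-40\right)} - \frac{54}{-12}\right) = 1 \left(\left(- \frac{25}{12}\right) \left(- \frac{1}{40}\right) - - \frac{9}{2}\right) = 1 \left(\frac{5}{96} + \frac{9}{2}\right) = 1 \cdot \frac{437}{96} = \frac{437}{96}$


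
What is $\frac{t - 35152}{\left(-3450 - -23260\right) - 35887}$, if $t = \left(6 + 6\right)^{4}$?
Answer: $\frac{14416}{16077} \approx 0.89668$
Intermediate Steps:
$t = 20736$ ($t = 12^{4} = 20736$)
$\frac{t - 35152}{\left(-3450 - -23260\right) - 35887} = \frac{20736 - 35152}{\left(-3450 - -23260\right) - 35887} = - \frac{14416}{\left(-3450 + 23260\right) - 35887} = - \frac{14416}{19810 - 35887} = - \frac{14416}{-16077} = \left(-14416\right) \left(- \frac{1}{16077}\right) = \frac{14416}{16077}$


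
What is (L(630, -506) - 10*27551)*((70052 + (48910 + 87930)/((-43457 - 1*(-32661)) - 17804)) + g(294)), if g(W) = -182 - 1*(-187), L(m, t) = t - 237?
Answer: -1257888752682/65 ≈ -1.9352e+10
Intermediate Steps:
L(m, t) = -237 + t
g(W) = 5 (g(W) = -182 + 187 = 5)
(L(630, -506) - 10*27551)*((70052 + (48910 + 87930)/((-43457 - 1*(-32661)) - 17804)) + g(294)) = ((-237 - 506) - 10*27551)*((70052 + (48910 + 87930)/((-43457 - 1*(-32661)) - 17804)) + 5) = (-743 - 275510)*((70052 + 136840/((-43457 + 32661) - 17804)) + 5) = -276253*((70052 + 136840/(-10796 - 17804)) + 5) = -276253*((70052 + 136840/(-28600)) + 5) = -276253*((70052 + 136840*(-1/28600)) + 5) = -276253*((70052 - 311/65) + 5) = -276253*(4553069/65 + 5) = -276253*4553394/65 = -1257888752682/65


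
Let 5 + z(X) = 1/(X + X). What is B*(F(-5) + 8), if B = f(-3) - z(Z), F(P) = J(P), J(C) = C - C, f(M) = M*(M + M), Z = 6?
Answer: 550/3 ≈ 183.33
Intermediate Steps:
f(M) = 2*M² (f(M) = M*(2*M) = 2*M²)
z(X) = -5 + 1/(2*X) (z(X) = -5 + 1/(X + X) = -5 + 1/(2*X))
J(C) = 0
F(P) = 0
B = 275/12 (B = 2*(-3)² - (-5 + (½)/6) = 2*9 - (-5 + (½)*(⅙)) = 18 - (-5 + 1/12) = 18 - 1*(-59/12) = 18 + 59/12 = 275/12 ≈ 22.917)
B*(F(-5) + 8) = 275*(0 + 8)/12 = (275/12)*8 = 550/3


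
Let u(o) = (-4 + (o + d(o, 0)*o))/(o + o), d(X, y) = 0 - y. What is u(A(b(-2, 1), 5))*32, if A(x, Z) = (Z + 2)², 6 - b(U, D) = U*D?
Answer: 720/49 ≈ 14.694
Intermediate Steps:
b(U, D) = 6 - D*U (b(U, D) = 6 - U*D = 6 - D*U)
d(X, y) = -y
A(x, Z) = (2 + Z)²
u(o) = (-4 + o)/(2*o) (u(o) = (-4 + (o + (-1*0)*o))/(o + o) = (-4 + (o + 0*o))/((2*o)) = (-4 + (o + 0))*(1/(2*o)) = (-4 + o)*(1/(2*o)) = (-4 + o)/(2*o))
u(A(b(-2, 1), 5))*32 = ((-4 + (2 + 5)²)/(2*((2 + 5)²)))*32 = ((-4 + 7²)/(2*(7²)))*32 = ((½)*(-4 + 49)/49)*32 = ((½)*(1/49)*45)*32 = (45/98)*32 = 720/49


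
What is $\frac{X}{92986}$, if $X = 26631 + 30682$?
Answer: $\frac{57313}{92986} \approx 0.61636$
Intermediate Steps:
$X = 57313$
$\frac{X}{92986} = \frac{57313}{92986}$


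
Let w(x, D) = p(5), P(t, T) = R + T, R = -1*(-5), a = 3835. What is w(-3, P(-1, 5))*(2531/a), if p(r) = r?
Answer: 2531/767 ≈ 3.2999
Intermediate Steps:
R = 5
P(t, T) = 5 + T
w(x, D) = 5
w(-3, P(-1, 5))*(2531/a) = 5*(2531/3835) = 2531/767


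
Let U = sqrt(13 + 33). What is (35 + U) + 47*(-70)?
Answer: -3255 + sqrt(46) ≈ -3248.2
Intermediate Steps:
U = sqrt(46) ≈ 6.7823
(35 + U) + 47*(-70) = (35 + sqrt(46)) + 47*(-70) = (35 + sqrt(46)) - 3290 = -3255 + sqrt(46)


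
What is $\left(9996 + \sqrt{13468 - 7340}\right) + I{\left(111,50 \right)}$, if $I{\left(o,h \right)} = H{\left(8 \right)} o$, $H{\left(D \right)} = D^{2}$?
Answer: $17100 + 4 \sqrt{383} \approx 17178.0$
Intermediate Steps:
$I{\left(o,h \right)} = 64 o$ ($I{\left(o,h \right)} = 8^{2} o = 64 o$)
$\left(9996 + \sqrt{13468 - 7340}\right) + I{\left(111,50 \right)} = \left(9996 + \sqrt{13468 - 7340}\right) + 64 \cdot 111 = \left(9996 + \sqrt{6128}\right) + 7104 = \left(9996 + 4 \sqrt{383}\right) + 7104 = 17100 + 4 \sqrt{383}$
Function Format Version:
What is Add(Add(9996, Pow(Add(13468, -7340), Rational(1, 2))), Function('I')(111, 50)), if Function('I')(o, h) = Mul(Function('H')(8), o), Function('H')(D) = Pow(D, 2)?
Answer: Add(17100, Mul(4, Pow(383, Rational(1, 2)))) ≈ 17178.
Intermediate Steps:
Function('I')(o, h) = Mul(64, o) (Function('I')(o, h) = Mul(Pow(8, 2), o) = Mul(64, o))
Add(Add(9996, Pow(Add(13468, -7340), Rational(1, 2))), Function('I')(111, 50)) = Add(Add(9996, Pow(Add(13468, -7340), Rational(1, 2))), Mul(64, 111)) = Add(Add(9996, Pow(6128, Rational(1, 2))), 7104) = Add(Add(9996, Mul(4, Pow(383, Rational(1, 2)))), 7104) = Add(17100, Mul(4, Pow(383, Rational(1, 2))))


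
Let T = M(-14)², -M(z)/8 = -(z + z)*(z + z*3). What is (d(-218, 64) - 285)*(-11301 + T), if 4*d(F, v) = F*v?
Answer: -593646215855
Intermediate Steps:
M(z) = 64*z² (M(z) = -(-8)*(z + z)*(z + z*3) = -(-8)*(2*z)*(z + 3*z) = -(-8)*(2*z)*(4*z) = -(-8)*8*z² = -(-64)*z² = 64*z²)
d(F, v) = F*v/4 (d(F, v) = (F*v)/4 = F*v/4)
T = 157351936 (T = (64*(-14)²)² = (64*196)² = 12544² = 157351936)
(d(-218, 64) - 285)*(-11301 + T) = ((¼)*(-218)*64 - 285)*(-11301 + 157351936) = (-3488 - 285)*157340635 = -3773*157340635 = -593646215855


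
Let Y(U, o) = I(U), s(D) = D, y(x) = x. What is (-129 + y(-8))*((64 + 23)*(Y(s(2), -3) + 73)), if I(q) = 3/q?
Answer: -1775931/2 ≈ -8.8797e+5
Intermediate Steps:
Y(U, o) = 3/U
(-129 + y(-8))*((64 + 23)*(Y(s(2), -3) + 73)) = (-129 - 8)*((64 + 23)*(3/2 + 73)) = -11919*(3*(½) + 73) = -11919*(3/2 + 73) = -11919*149/2 = -137*12963/2 = -1775931/2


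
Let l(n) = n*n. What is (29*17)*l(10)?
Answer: 49300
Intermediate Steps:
l(n) = n**2
(29*17)*l(10) = (29*17)*10**2 = 493*100 = 49300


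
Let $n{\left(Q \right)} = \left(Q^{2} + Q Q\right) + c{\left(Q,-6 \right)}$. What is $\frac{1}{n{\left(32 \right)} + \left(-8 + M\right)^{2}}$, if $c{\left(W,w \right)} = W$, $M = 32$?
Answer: $\frac{1}{2656} \approx 0.00037651$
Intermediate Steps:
$n{\left(Q \right)} = Q + 2 Q^{2}$ ($n{\left(Q \right)} = \left(Q^{2} + Q Q\right) + Q = \left(Q^{2} + Q^{2}\right) + Q = 2 Q^{2} + Q = Q + 2 Q^{2}$)
$\frac{1}{n{\left(32 \right)} + \left(-8 + M\right)^{2}} = \frac{1}{32 \left(1 + 2 \cdot 32\right) + \left(-8 + 32\right)^{2}} = \frac{1}{32 \left(1 + 64\right) + 24^{2}} = \frac{1}{32 \cdot 65 + 576} = \frac{1}{2080 + 576} = \frac{1}{2656}$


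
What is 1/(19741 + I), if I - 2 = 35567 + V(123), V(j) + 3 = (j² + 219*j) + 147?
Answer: 1/97520 ≈ 1.0254e-5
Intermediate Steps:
V(j) = 144 + j² + 219*j (V(j) = -3 + ((j² + 219*j) + 147) = -3 + (147 + j² + 219*j) = 144 + j² + 219*j)
I = 77779 (I = 2 + (35567 + (144 + 123² + 219*123)) = 2 + (35567 + (144 + 15129 + 26937)) = 2 + (35567 + 42210) = 2 + 77777 = 77779)
1/(19741 + I) = 1/(19741 + 77779) = 1/97520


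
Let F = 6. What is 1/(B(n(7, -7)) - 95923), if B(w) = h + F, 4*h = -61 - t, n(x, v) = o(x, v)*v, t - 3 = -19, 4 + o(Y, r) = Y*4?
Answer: -4/383713 ≈ -1.0424e-5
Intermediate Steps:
o(Y, r) = -4 + 4*Y (o(Y, r) = -4 + Y*4 = -4 + 4*Y)
t = -16 (t = 3 - 19 = -16)
n(x, v) = v*(-4 + 4*x) (n(x, v) = (-4 + 4*x)*v = v*(-4 + 4*x))
h = -45/4 (h = (-61 - 1*(-16))/4 = (-61 + 16)/4 = (1/4)*(-45) = -45/4 ≈ -11.250)
B(w) = -21/4 (B(w) = -45/4 + 6 = -21/4)
1/(B(n(7, -7)) - 95923) = 1/(-21/4 - 95923) = 1/(-383713/4) = -4/383713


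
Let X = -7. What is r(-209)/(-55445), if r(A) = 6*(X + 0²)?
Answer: 42/55445 ≈ 0.00075751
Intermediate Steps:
r(A) = -42 (r(A) = 6*(-7 + 0²) = 6*(-7 + 0) = 6*(-7) = -42)
r(-209)/(-55445) = -42/(-55445) = -42*(-1/55445) = 42/55445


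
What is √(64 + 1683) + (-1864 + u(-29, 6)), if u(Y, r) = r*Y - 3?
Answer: -2041 + √1747 ≈ -1999.2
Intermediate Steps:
u(Y, r) = -3 + Y*r (u(Y, r) = Y*r - 3 = -3 + Y*r)
√(64 + 1683) + (-1864 + u(-29, 6)) = √(64 + 1683) + (-1864 + (-3 - 29*6)) = √1747 + (-1864 + (-3 - 174)) = √1747 + (-1864 - 177) = √1747 - 2041 = -2041 + √1747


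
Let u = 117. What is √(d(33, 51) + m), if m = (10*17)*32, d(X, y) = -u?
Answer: √5323 ≈ 72.959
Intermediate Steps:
d(X, y) = -117 (d(X, y) = -1*117 = -117)
m = 5440 (m = 170*32 = 5440)
√(d(33, 51) + m) = √(-117 + 5440) = √5323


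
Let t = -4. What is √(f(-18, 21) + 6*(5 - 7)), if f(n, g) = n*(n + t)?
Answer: 8*√6 ≈ 19.596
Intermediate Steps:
f(n, g) = n*(-4 + n) (f(n, g) = n*(n - 4) = n*(-4 + n))
√(f(-18, 21) + 6*(5 - 7)) = √(-18*(-4 - 18) + 6*(5 - 7)) = √(-18*(-22) + 6*(-2)) = √(396 - 12) = √384 = 8*√6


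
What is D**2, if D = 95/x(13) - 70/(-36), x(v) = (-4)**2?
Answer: 1288225/20736 ≈ 62.125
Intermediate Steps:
x(v) = 16
D = 1135/144 (D = 95/16 - 70/(-36) = 95*(1/16) - 70*(-1/36) = 95/16 + 35/18 = 1135/144 ≈ 7.8819)
D**2 = (1135/144)**2 = 1288225/20736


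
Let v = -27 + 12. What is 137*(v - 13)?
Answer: -3836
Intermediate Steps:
v = -15
137*(v - 13) = 137*(-15 - 13) = 137*(-28) = -3836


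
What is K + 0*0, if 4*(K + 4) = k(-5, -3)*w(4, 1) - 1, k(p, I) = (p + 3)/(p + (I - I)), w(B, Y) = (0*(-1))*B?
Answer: -17/4 ≈ -4.2500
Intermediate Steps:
w(B, Y) = 0 (w(B, Y) = 0*B = 0)
k(p, I) = (3 + p)/p (k(p, I) = (3 + p)/(p + 0) = (3 + p)/p)
K = -17/4 (K = -4 + (((3 - 5)/(-5))*0 - 1)/4 = -4 + (-⅕*(-2)*0 - 1)/4 = -4 + ((⅖)*0 - 1)/4 = -4 + (0 - 1)/4 = -4 + (¼)*(-1) = -4 - ¼ = -17/4 ≈ -4.2500)
K + 0*0 = -17/4 + 0*0 = -17/4 + 0 = -17/4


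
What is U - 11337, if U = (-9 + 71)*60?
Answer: -7617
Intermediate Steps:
U = 3720 (U = 62*60 = 3720)
U - 11337 = 3720 - 11337 = -7617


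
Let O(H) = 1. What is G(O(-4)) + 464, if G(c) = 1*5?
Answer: 469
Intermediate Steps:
G(c) = 5
G(O(-4)) + 464 = 5 + 464 = 469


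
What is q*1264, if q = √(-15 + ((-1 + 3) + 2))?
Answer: 1264*I*√11 ≈ 4192.2*I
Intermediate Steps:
q = I*√11 (q = √(-15 + (2 + 2)) = √(-15 + 4) = √(-11) = I*√11 ≈ 3.3166*I)
q*1264 = (I*√11)*1264 = 1264*I*√11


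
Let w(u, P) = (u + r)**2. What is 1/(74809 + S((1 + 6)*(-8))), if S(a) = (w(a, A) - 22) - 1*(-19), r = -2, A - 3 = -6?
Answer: 1/78170 ≈ 1.2793e-5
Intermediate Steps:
A = -3 (A = 3 - 6 = -3)
w(u, P) = (-2 + u)**2 (w(u, P) = (u - 2)**2 = (-2 + u)**2)
S(a) = -3 + (-2 + a)**2 (S(a) = ((-2 + a)**2 - 22) - 1*(-19) = (-22 + (-2 + a)**2) + 19 = -3 + (-2 + a)**2)
1/(74809 + S((1 + 6)*(-8))) = 1/(74809 + (-3 + (-2 + (1 + 6)*(-8))**2)) = 1/(74809 + (-3 + (-2 + 7*(-8))**2)) = 1/(74809 + (-3 + (-2 - 56)**2)) = 1/(74809 + (-3 + (-58)**2)) = 1/(74809 + (-3 + 3364)) = 1/(74809 + 3361) = 1/78170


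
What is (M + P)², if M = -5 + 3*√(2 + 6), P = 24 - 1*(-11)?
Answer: 972 + 360*√2 ≈ 1481.1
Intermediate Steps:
P = 35 (P = 24 + 11 = 35)
M = -5 + 6*√2 (M = -5 + 3*√8 = -5 + 3*(2*√2) = -5 + 6*√2 ≈ 3.4853)
(M + P)² = ((-5 + 6*√2) + 35)² = (30 + 6*√2)²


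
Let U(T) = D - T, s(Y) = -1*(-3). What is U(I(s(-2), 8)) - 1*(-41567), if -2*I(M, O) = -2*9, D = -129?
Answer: 41429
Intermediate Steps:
s(Y) = 3
I(M, O) = 9 (I(M, O) = -(-1)*9 = -½*(-18) = 9)
U(T) = -129 - T
U(I(s(-2), 8)) - 1*(-41567) = (-129 - 1*9) - 1*(-41567) = (-129 - 9) + 41567 = -138 + 41567 = 41429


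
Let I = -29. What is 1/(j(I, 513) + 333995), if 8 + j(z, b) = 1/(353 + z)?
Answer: 324/108211789 ≈ 2.9941e-6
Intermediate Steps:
j(z, b) = -8 + 1/(353 + z)
1/(j(I, 513) + 333995) = 1/((-2823 - 8*(-29))/(353 - 29) + 333995) = 1/((-2823 + 232)/324 + 333995) = 1/((1/324)*(-2591) + 333995) = 1/(-2591/324 + 333995) = 1/(108211789/324) = 324/108211789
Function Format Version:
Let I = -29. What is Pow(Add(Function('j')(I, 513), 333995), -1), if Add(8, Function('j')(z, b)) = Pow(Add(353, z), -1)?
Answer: Rational(324, 108211789) ≈ 2.9941e-6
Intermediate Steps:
Function('j')(z, b) = Add(-8, Pow(Add(353, z), -1))
Pow(Add(Function('j')(I, 513), 333995), -1) = Pow(Add(Mul(Pow(Add(353, -29), -1), Add(-2823, Mul(-8, -29))), 333995), -1) = Pow(Add(Mul(Pow(324, -1), Add(-2823, 232)), 333995), -1) = Pow(Add(Mul(Rational(1, 324), -2591), 333995), -1) = Pow(Add(Rational(-2591, 324), 333995), -1) = Pow(Rational(108211789, 324), -1) = Rational(324, 108211789)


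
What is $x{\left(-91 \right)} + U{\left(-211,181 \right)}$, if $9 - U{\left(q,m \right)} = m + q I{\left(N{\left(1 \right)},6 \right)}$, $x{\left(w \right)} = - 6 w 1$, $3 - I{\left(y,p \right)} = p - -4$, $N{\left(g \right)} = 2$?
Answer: $-1103$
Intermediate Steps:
$I{\left(y,p \right)} = -1 - p$ ($I{\left(y,p \right)} = 3 - \left(p - -4\right) = 3 - \left(p + 4\right) = 3 - \left(4 + p\right) = -1 - p$)
$x{\left(w \right)} = - 6 w$
$U{\left(q,m \right)} = 9 - m + 7 q$ ($U{\left(q,m \right)} = 9 - \left(m + q \left(-1 - 6\right)\right) = 9 - \left(m + q \left(-7\right)\right) = 9 - \left(m - 7 q\right) = 9 - m + 7 q$)
$x{\left(-91 \right)} + U{\left(-211,181 \right)} = \left(-6\right) \left(-91\right) + \left(9 - 181 + 7 \left(-211\right)\right) = 546 - 1649 = -1103$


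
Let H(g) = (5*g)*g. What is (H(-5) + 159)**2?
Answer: 80656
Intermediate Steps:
H(g) = 5*g**2
(H(-5) + 159)**2 = (5*(-5)**2 + 159)**2 = (5*25 + 159)**2 = (125 + 159)**2 = 284**2 = 80656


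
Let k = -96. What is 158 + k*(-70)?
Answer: 6878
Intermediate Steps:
158 + k*(-70) = 158 - 96*(-70) = 158 + 6720 = 6878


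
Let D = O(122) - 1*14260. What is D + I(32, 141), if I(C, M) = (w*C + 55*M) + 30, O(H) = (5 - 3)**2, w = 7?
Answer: -6247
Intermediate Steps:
O(H) = 4 (O(H) = 2**2 = 4)
I(C, M) = 30 + 7*C + 55*M (I(C, M) = (7*C + 55*M) + 30 = 30 + 7*C + 55*M)
D = -14256 (D = 4 - 1*14260 = 4 - 14260 = -14256)
D + I(32, 141) = -14256 + (30 + 7*32 + 55*141) = -14256 + (30 + 224 + 7755) = -14256 + 8009 = -6247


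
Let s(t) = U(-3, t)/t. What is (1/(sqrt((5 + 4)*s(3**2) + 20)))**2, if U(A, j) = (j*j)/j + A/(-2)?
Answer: 2/61 ≈ 0.032787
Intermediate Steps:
U(A, j) = j - A/2 (U(A, j) = j**2/j + A*(-1/2) = j - A/2)
s(t) = (3/2 + t)/t (s(t) = (t - 1/2*(-3))/t = (t + 3/2)/t = (3/2 + t)/t)
(1/(sqrt((5 + 4)*s(3**2) + 20)))**2 = (1/(sqrt((5 + 4)*((3/2 + 3**2)/(3**2)) + 20)))**2 = (1/(sqrt(9*((3/2 + 9)/9) + 20)))**2 = (1/(sqrt(9*((1/9)*(21/2)) + 20)))**2 = (1/(sqrt(9*(7/6) + 20)))**2 = (1/(sqrt(21/2 + 20)))**2 = (1/(sqrt(61/2)))**2 = (1/(sqrt(122)/2))**2 = (sqrt(122)/61)**2 = 2/61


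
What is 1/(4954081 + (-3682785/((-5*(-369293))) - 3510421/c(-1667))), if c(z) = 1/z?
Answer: 369293/2162884801920627 ≈ 1.7074e-10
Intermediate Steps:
1/(4954081 + (-3682785/((-5*(-369293))) - 3510421/c(-1667))) = 1/(4954081 + (-3682785/((-5*(-369293))) - 3510421/(1/(-1667)))) = 1/(4954081 + (-3682785/1846465 - 3510421/(-1/1667))) = 1/(4954081 + (-3682785*1/1846465 - 3510421*(-1667))) = 1/(4954081 + (-736557/369293 + 5851871807)) = 1/(4954081 + 2161055294485894/369293) = 1/(2162884801920627/369293) = 369293/2162884801920627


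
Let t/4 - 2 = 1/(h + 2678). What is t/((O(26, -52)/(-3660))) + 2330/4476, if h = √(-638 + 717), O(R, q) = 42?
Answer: -5218692872039/7490024262 + 488*√79/10040247 ≈ -696.75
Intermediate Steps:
h = √79 ≈ 8.8882
t = 8 + 4/(2678 + √79) (t = 8 + 4/(√79 + 2678) = 8 + 4/(2678 + √79) ≈ 8.0015)
t/((O(26, -52)/(-3660))) + 2330/4476 = (57383552/7171605 - 4*√79/7171605)/((42/(-3660))) + 2330/4476 = (57383552/7171605 - 4*√79/7171605)/((42*(-1/3660))) + 2330*(1/4476) = (57383552/7171605 - 4*√79/7171605)/(-7/610) + 1165/2238 = (57383552/7171605 - 4*√79/7171605)*(-610/7) + 1165/2238 = (-7000793344/10040247 + 488*√79/10040247) + 1165/2238 = -5218692872039/7490024262 + 488*√79/10040247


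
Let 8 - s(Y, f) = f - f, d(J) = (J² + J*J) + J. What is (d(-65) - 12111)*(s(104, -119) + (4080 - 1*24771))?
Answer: 77064858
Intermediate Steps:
d(J) = J + 2*J² (d(J) = (J² + J²) + J = 2*J² + J = J + 2*J²)
s(Y, f) = 8 (s(Y, f) = 8 - (f - f) = 8 - 1*0 = 8 + 0 = 8)
(d(-65) - 12111)*(s(104, -119) + (4080 - 1*24771)) = (-65*(1 + 2*(-65)) - 12111)*(8 + (4080 - 1*24771)) = (-65*(1 - 130) - 12111)*(8 + (4080 - 24771)) = (-65*(-129) - 12111)*(8 - 20691) = (8385 - 12111)*(-20683) = -3726*(-20683) = 77064858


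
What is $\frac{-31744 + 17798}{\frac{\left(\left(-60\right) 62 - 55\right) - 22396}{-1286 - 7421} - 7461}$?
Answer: $\frac{3195469}{1708862} \approx 1.8699$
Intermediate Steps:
$\frac{-31744 + 17798}{\frac{\left(\left(-60\right) 62 - 55\right) - 22396}{-1286 - 7421} - 7461} = - \frac{13946}{\frac{\left(-3720 - 55\right) - 22396}{-8707} - 7461} = - \frac{13946}{\left(-3775 - 22396\right) \left(- \frac{1}{8707}\right) - 7461} = - \frac{13946}{\left(-26171\right) \left(- \frac{1}{8707}\right) - 7461} = - \frac{13946}{\frac{26171}{8707} - 7461} = - \frac{13946}{- \frac{64936756}{8707}} = \left(-13946\right) \left(- \frac{8707}{64936756}\right) = \frac{3195469}{1708862}$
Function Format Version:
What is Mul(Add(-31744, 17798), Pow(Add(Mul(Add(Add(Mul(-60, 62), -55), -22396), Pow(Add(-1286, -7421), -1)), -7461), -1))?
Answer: Rational(3195469, 1708862) ≈ 1.8699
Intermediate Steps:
Mul(Add(-31744, 17798), Pow(Add(Mul(Add(Add(Mul(-60, 62), -55), -22396), Pow(Add(-1286, -7421), -1)), -7461), -1)) = Mul(-13946, Pow(Add(Mul(Add(Add(-3720, -55), -22396), Pow(-8707, -1)), -7461), -1)) = Mul(-13946, Pow(Add(Mul(Add(-3775, -22396), Rational(-1, 8707)), -7461), -1)) = Mul(-13946, Pow(Add(Mul(-26171, Rational(-1, 8707)), -7461), -1)) = Mul(-13946, Pow(Add(Rational(26171, 8707), -7461), -1)) = Mul(-13946, Pow(Rational(-64936756, 8707), -1)) = Mul(-13946, Rational(-8707, 64936756)) = Rational(3195469, 1708862)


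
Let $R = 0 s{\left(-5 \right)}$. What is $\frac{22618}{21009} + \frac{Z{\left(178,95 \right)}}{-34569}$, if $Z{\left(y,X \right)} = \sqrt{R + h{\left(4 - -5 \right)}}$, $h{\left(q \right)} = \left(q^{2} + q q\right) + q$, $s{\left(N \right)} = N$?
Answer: $\frac{22618}{21009} - \frac{\sqrt{19}}{11523} \approx 1.0762$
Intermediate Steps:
$h{\left(q \right)} = q + 2 q^{2}$ ($h{\left(q \right)} = \left(q^{2} + q^{2}\right) + q = 2 q^{2} + q = q + 2 q^{2}$)
$R = 0$ ($R = 0 \left(-5\right) = 0$)
$Z{\left(y,X \right)} = 3 \sqrt{19}$ ($Z{\left(y,X \right)} = \sqrt{0 + \left(4 - -5\right) \left(1 + 2 \left(4 - -5\right)\right)} = \sqrt{0 + \left(4 + 5\right) \left(1 + 2 \left(4 + 5\right)\right)} = \sqrt{0 + 9 \left(1 + 2 \cdot 9\right)} = \sqrt{0 + 9 \left(1 + 18\right)} = \sqrt{0 + 9 \cdot 19} = \sqrt{0 + 171} = \sqrt{171} = 3 \sqrt{19}$)
$\frac{22618}{21009} + \frac{Z{\left(178,95 \right)}}{-34569} = \frac{22618}{21009} + \frac{3 \sqrt{19}}{-34569} = 22618 \cdot \frac{1}{21009} + 3 \sqrt{19} \left(- \frac{1}{34569}\right) = \frac{22618}{21009} - \frac{\sqrt{19}}{11523}$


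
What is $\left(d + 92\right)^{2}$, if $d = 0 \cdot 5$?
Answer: $8464$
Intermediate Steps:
$d = 0$
$\left(d + 92\right)^{2} = \left(0 + 92\right)^{2} = 92^{2} = 8464$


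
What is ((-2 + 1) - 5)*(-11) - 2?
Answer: 64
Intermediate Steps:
((-2 + 1) - 5)*(-11) - 2 = (-1 - 5)*(-11) - 2 = -6*(-11) - 2 = 66 - 2 = 64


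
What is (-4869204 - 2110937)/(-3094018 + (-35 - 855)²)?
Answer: 6980141/2301918 ≈ 3.0323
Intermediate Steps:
(-4869204 - 2110937)/(-3094018 + (-35 - 855)²) = -6980141/(-3094018 + (-890)²) = -6980141/(-3094018 + 792100) = -6980141/(-2301918) = -6980141*(-1/2301918) = 6980141/2301918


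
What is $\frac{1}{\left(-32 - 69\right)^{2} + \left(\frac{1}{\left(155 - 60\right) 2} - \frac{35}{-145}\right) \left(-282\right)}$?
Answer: $\frac{2755}{27912136} \approx 9.8703 \cdot 10^{-5}$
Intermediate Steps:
$\frac{1}{\left(-32 - 69\right)^{2} + \left(\frac{1}{\left(155 - 60\right) 2} - \frac{35}{-145}\right) \left(-282\right)} = \frac{1}{\left(-101\right)^{2} + \left(\frac{1}{95} \cdot \frac{1}{2} - - \frac{7}{29}\right) \left(-282\right)} = \frac{1}{10201 + \left(\frac{1}{95} \cdot \frac{1}{2} + \frac{7}{29}\right) \left(-282\right)} = \frac{1}{10201 + \left(\frac{1}{190} + \frac{7}{29}\right) \left(-282\right)} = \frac{1}{10201 + \frac{1359}{5510} \left(-282\right)} = \frac{1}{10201 - \frac{191619}{2755}} = \frac{1}{\frac{27912136}{2755}} = \frac{2755}{27912136}$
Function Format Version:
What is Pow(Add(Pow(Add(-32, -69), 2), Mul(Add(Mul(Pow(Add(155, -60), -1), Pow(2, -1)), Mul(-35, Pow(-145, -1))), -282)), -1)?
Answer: Rational(2755, 27912136) ≈ 9.8703e-5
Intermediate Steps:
Pow(Add(Pow(Add(-32, -69), 2), Mul(Add(Mul(Pow(Add(155, -60), -1), Pow(2, -1)), Mul(-35, Pow(-145, -1))), -282)), -1) = Pow(Add(Pow(-101, 2), Mul(Add(Mul(Pow(95, -1), Rational(1, 2)), Mul(-35, Rational(-1, 145))), -282)), -1) = Pow(Add(10201, Mul(Add(Mul(Rational(1, 95), Rational(1, 2)), Rational(7, 29)), -282)), -1) = Pow(Add(10201, Mul(Add(Rational(1, 190), Rational(7, 29)), -282)), -1) = Pow(Add(10201, Mul(Rational(1359, 5510), -282)), -1) = Pow(Add(10201, Rational(-191619, 2755)), -1) = Pow(Rational(27912136, 2755), -1) = Rational(2755, 27912136)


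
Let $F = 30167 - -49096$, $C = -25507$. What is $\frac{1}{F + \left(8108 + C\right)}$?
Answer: $\frac{1}{61864} \approx 1.6165 \cdot 10^{-5}$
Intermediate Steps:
$F = 79263$ ($F = 30167 + 49096 = 79263$)
$\frac{1}{F + \left(8108 + C\right)} = \frac{1}{79263 + \left(8108 - 25507\right)} = \frac{1}{79263 - 17399} = \frac{1}{61864}$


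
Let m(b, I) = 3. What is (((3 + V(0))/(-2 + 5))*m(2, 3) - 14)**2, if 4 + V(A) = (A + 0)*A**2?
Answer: 225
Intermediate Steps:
V(A) = -4 + A**3 (V(A) = -4 + (A + 0)*A**2 = -4 + A*A**2 = -4 + A**3)
(((3 + V(0))/(-2 + 5))*m(2, 3) - 14)**2 = (((3 + (-4 + 0**3))/(-2 + 5))*3 - 14)**2 = (((3 + (-4 + 0))/3)*3 - 14)**2 = (((3 - 4)*(1/3))*3 - 14)**2 = (-1*1/3*3 - 14)**2 = (-1/3*3 - 14)**2 = (-1 - 14)**2 = (-15)**2 = 225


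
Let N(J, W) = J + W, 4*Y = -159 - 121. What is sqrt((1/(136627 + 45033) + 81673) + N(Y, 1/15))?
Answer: sqrt(242363719640895)/54498 ≈ 285.66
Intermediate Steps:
Y = -70 (Y = (-159 - 121)/4 = (1/4)*(-280) = -70)
sqrt((1/(136627 + 45033) + 81673) + N(Y, 1/15)) = sqrt((1/(136627 + 45033) + 81673) + (-70 + 1/15)) = sqrt((1/181660 + 81673) + (-70 + 1/15)) = sqrt((1/181660 + 81673) - 1049/15) = sqrt(14836717181/181660 - 1049/15) = sqrt(8894407855/108996) = sqrt(242363719640895)/54498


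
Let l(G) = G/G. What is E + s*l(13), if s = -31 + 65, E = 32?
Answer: 66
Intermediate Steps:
l(G) = 1
s = 34
E + s*l(13) = 32 + 34*1 = 32 + 34 = 66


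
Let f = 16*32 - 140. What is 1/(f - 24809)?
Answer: -1/24437 ≈ -4.0922e-5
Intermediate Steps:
f = 372 (f = 512 - 140 = 372)
1/(f - 24809) = 1/(372 - 24809) = 1/(-24437) = -1/24437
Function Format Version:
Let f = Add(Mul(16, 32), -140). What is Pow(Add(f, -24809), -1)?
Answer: Rational(-1, 24437) ≈ -4.0922e-5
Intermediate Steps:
f = 372 (f = Add(512, -140) = 372)
Pow(Add(f, -24809), -1) = Pow(Add(372, -24809), -1) = Pow(-24437, -1) = Rational(-1, 24437)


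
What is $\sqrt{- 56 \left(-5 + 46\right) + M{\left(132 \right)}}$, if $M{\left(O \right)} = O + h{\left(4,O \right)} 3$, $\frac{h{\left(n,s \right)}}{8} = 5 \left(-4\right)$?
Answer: $2 i \sqrt{661} \approx 51.42 i$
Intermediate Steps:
$h{\left(n,s \right)} = -160$ ($h{\left(n,s \right)} = 8 \cdot 5 \left(-4\right) = 8 \left(-20\right) = -160$)
$M{\left(O \right)} = -480 + O$ ($M{\left(O \right)} = O - 480 = -480 + O$)
$\sqrt{- 56 \left(-5 + 46\right) + M{\left(132 \right)}} = \sqrt{- 56 \left(-5 + 46\right) + \left(-480 + 132\right)} = \sqrt{\left(-56\right) 41 - 348} = \sqrt{-2296 - 348} = \sqrt{-2644} = 2 i \sqrt{661}$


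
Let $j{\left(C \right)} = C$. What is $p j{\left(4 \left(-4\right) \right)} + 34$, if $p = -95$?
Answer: $1554$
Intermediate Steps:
$p j{\left(4 \left(-4\right) \right)} + 34 = - 95 \cdot 4 \left(-4\right) + 34 = \left(-95\right) \left(-16\right) + 34 = 1520 + 34 = 1554$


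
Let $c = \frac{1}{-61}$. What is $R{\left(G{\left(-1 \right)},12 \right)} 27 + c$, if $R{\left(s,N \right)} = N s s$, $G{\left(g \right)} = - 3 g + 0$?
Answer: $\frac{177875}{61} \approx 2916.0$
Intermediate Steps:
$G{\left(g \right)} = - 3 g$
$c = - \frac{1}{61} \approx -0.016393$
$R{\left(s,N \right)} = N s^{2}$
$R{\left(G{\left(-1 \right)},12 \right)} 27 + c = 12 \left(\left(-3\right) \left(-1\right)\right)^{2} \cdot 27 - \frac{1}{61} = 12 \cdot 3^{2} \cdot 27 - \frac{1}{61} = 12 \cdot 9 \cdot 27 - \frac{1}{61} = 108 \cdot 27 - \frac{1}{61} = 2916 - \frac{1}{61} = \frac{177875}{61}$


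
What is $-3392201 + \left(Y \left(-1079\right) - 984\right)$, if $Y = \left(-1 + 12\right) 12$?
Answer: $-3535613$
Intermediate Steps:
$Y = 132$ ($Y = 11 \cdot 12 = 132$)
$-3392201 + \left(Y \left(-1079\right) - 984\right) = -3392201 + \left(132 \left(-1079\right) - 984\right) = -3392201 - 143412 = -3535613$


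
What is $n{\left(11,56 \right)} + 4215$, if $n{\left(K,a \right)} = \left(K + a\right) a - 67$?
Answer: $7900$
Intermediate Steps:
$n{\left(K,a \right)} = -67 + a \left(K + a\right)$ ($n{\left(K,a \right)} = a \left(K + a\right) - 67 = -67 + a \left(K + a\right)$)
$n{\left(11,56 \right)} + 4215 = \left(-67 + 56^{2} + 11 \cdot 56\right) + 4215 = \left(-67 + 3136 + 616\right) + 4215 = 3685 + 4215 = 7900$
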